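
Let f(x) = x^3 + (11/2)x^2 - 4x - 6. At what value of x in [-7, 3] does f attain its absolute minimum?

-7

The derivative is 3x^2 + 11x - 4, which vanishes at x = -4 and x = 1/3.
Candidates: f(-7) = -103/2,  f(-4) = 34,  f(1/3) = -361/54,  f(3) = 117/2.
So the minimum is f(-7) = -103/2.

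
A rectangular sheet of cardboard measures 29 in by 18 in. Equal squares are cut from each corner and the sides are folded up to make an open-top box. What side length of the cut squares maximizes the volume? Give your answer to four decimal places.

With cut size x, the volume is V(x) = x(29 − 2x)(18 − 2x) for 0 < x < 9.
V'(x) = 12x^2 − 188x + 522. Setting V'(x) = 0 gives x ≈ 3.6071 (the root in (0, 9)).
V''(x) = 24x − 188 is negative there, so this is the maximum; V ≈ 847.5866.

3.6071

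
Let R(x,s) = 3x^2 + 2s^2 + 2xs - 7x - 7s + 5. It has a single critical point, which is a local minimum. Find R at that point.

-47/20

∂R/∂x = 6x + 2s - 7 = 0 and ∂R/∂s = 2x + 4s - 7 = 0, so (x, s) = (7/10, 7/5).
The Hessian has R_{xx} = 6, R_{ss} = 4, R_{xs} = 2, giving D = 20 > 0 with R_{xx} > 0, so the point is a local minimum.
R(7/10, 7/5) = -47/20.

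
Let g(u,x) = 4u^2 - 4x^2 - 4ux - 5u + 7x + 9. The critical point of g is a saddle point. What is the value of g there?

169/20

∂g/∂u = 8u - 4x - 5 = 0 and ∂g/∂x = -4u - 8x + 7 = 0, so (u, x) = (17/20, 9/20).
The Hessian has g_{uu} = 8, g_{xx} = -8, g_{ux} = -4, giving D = -80 < 0, so the point is a saddle point.
g(17/20, 9/20) = 169/20.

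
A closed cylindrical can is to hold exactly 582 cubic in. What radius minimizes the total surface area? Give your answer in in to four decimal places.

With radius r and height h, πr²h = 582 so h = 582/(πr²), and S(r) = 2πr² + 2πrh = 2πr² + 2·582/r.
S'(r) = 4πr − 2·582/r² = 0 ⇒ r³ = 582/(2π), so r ≈ 4.5246 and h = 2r ≈ 9.0492.
S''(r) = 4π + 4·582/r³ > 0, so this is the minimum; S ≈ 385.8897.

4.5246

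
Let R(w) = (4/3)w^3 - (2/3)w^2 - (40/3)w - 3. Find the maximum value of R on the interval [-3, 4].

The derivative is 4w^2 - (4/3)w - 40/3, which vanishes at w = -5/3 and w = 2.
Evaluating at the critical points and endpoints: R(-3) = -5, R(-5/3) = 907/81, R(2) = -65/3, R(4) = 55/3.
Hence the absolute maximum is 55/3 at w = 4.

55/3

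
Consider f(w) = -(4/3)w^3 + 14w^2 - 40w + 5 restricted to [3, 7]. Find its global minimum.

f'(w) = -4w^2 + 28w - 40, whose only zero in [3, 7] is w = 5.
Compare values at every candidate in [3, 7]: f(3) = -25, f(5) = -35/3, f(7) = -139/3.
So the minimum is f(7) = -139/3.

-139/3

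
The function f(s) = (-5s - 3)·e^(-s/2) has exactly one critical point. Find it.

Differentiating with the product rule gives f'(s) = ((5/2)s - 7/2)·e^(-s/2). Since e^(-s/2) > 0, the only critical point is s = 7/5.
f''(7/5) has the same sign as 5/2 > 0, so this is a local minimum.
f(7/5) = (-10)·e^(-7/10) ≈ -4.9659.

7/5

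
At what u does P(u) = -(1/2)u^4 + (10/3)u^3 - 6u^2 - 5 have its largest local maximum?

0

Critical points: P'(u) = -2u^3 + 10u^2 - 12u vanishes at u = 0, 2, 3.
Second-derivative test with P''(u) = -6u^2 + 20u - 12: P''(0) = -12 < 0 ⇒ local maximum; P''(2) = 4 > 0 ⇒ local minimum; P''(3) = -6 < 0 ⇒ local maximum.
Thus P has its largest local maximum at u = 0, with value -5.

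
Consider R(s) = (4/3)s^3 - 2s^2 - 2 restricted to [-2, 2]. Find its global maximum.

R'(s) = 4s^2 - 4s, which vanishes at s = 0 and s = 1.
Compare values at every candidate in [-2, 2]: R(-2) = -62/3, R(0) = -2, R(1) = -8/3, R(2) = 2/3.
So the maximum is R(2) = 2/3.

2/3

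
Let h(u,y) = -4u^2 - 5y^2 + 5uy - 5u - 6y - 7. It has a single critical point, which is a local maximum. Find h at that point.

∂h/∂u = -8u + 5y - 5 = 0 and ∂h/∂y = 5u - 10y - 6 = 0, so (u, y) = (-16/11, -73/55).
The Hessian has h_{uu} = -8, h_{yy} = -10, h_{uy} = 5, giving D = 55 > 0 with h_{uu} < 0, so the point is a local maximum.
h(-16/11, -73/55) = 34/55.

34/55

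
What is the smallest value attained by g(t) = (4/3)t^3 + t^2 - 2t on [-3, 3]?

g'(t) = 4t^2 + 2t - 2, which vanishes at t = -1 and t = 1/2.
Evaluating at the critical points and endpoints: g(-3) = -21; g(-1) = 5/3; g(1/2) = -7/12; g(3) = 39.
So the minimum is g(-3) = -21.

-21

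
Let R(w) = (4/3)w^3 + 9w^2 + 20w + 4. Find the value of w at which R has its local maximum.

R'(w) = 4w^2 + 18w + 20 = 0 at w = -5/2, -2.
R''(w) = 8w + 18. R''(-5/2) = -2 < 0 ⇒ local maximum; R''(-2) = 2 > 0 ⇒ local minimum.
The local maximum is R(-5/2) = -127/12.

-5/2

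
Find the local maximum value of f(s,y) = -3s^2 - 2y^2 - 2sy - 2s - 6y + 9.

∂f/∂s = -6s - 2y - 2 = 0 and ∂f/∂y = -2s - 4y - 6 = 0, so (s, y) = (1/5, -8/5).
The Hessian has f_{ss} = -6, f_{yy} = -4, f_{sy} = -2, giving D = 20 > 0 with f_{ss} < 0, so the point is a local maximum.
f(1/5, -8/5) = 68/5.

68/5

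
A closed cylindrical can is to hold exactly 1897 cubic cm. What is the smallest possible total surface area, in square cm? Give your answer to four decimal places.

848.3195

With radius r and height h, πr²h = 1897 so h = 1897/(πr²), and S(r) = 2πr² + 2πrh = 2πr² + 2·1897/r.
S'(r) = 4πr − 2·1897/r² = 0 ⇒ r³ = 1897/(2π), so r ≈ 6.7086 and h = 2r ≈ 13.4171.
S''(r) = 4π + 4·1897/r³ > 0, so this is the minimum; S ≈ 848.3195.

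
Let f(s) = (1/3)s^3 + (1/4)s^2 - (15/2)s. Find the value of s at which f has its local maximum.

Critical points: f'(s) = s^2 + (1/2)s - 15/2 vanishes at s = -3, 5/2.
f''(s) = 2s + 1/2. f''(-3) = -11/2 < 0 ⇒ local maximum; f''(5/2) = 11/2 > 0 ⇒ local minimum.
So the local maximum value is f(-3) = 63/4.

-3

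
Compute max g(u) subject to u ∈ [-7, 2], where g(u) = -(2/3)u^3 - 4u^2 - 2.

92/3

Differentiating, g'(u) = -2u^2 - 8u; which vanishes at u = -4 and u = 0.
Evaluating at the critical points and endpoints: g(-7) = 92/3, g(-4) = -70/3, g(0) = -2, g(2) = -70/3.
Hence the absolute maximum is 92/3 at u = -7.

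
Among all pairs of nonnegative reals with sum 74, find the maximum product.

With x + y = 74, the product is P(x) = x(74 − x).
P'(x) = 74 − 2x = 0 gives x = 37; P'' = −2 < 0, so this is the maximum.
P = 37·37 = 1369.

1369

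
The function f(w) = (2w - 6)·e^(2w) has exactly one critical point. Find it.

5/2

Differentiating with the product rule gives f'(w) = (4w - 10)·e^(2w). Since e^(2w) > 0, the only critical point is w = 5/2.
f''(5/2) has the same sign as 4 > 0, so this is a local minimum.
f(5/2) = (-1)·e^(5) ≈ -148.4132.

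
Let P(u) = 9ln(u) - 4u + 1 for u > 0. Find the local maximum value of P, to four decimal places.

-0.7016

P'(u) = 9/u − 4 = 0 gives u = 9/4.
P''(u) = -9/u², which is negative for u > 0, so this is a local maximum.
P(9/4) = 9·ln(9/4) - 9 + 1 ≈ -0.7016.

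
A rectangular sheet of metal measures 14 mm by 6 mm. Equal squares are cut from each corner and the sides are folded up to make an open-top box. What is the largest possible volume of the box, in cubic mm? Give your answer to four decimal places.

50.3888

With cut size x, the volume is V(x) = x(14 − 2x)(6 − 2x) for 0 < x < 3.
V'(x) = 12x^2 − 80x + 84. Setting V'(x) = 0 gives x ≈ 1.3057 (the root in (0, 3)).
V''(x) = 24x − 80 is negative there, so this is the maximum; V ≈ 50.3888.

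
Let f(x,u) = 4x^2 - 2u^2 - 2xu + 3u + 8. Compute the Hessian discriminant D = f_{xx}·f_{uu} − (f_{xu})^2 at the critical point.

-36

∂f/∂x = 8x - 2u = 0 and ∂f/∂u = -2x - 4u + 3 = 0, so (x, u) = (1/6, 2/3).
The Hessian has f_{xx} = 8, f_{uu} = -4, f_{xu} = -2, giving D = -36 < 0, so the point is a saddle point.
D = (8)·(-4) − (-2)^2 = -36.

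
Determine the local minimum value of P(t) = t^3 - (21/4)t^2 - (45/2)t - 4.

P'(t) = 3t^2 - (21/2)t - 45/2. Setting P'(t) = 0 gives t ∈ {-3/2, 5}.
P''(t) = 6t - 21/2. P''(-3/2) = -39/2 < 0 ⇒ local maximum; P''(5) = 39/2 > 0 ⇒ local minimum.
Thus P has its local minimum at t = 5, with value -491/4.

-491/4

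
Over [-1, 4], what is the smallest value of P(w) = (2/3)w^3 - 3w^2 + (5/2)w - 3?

-55/6

The derivative is 2w^2 - 6w + 5/2, which vanishes at w = 1/2 and w = 5/2.
Candidates: P(-1) = -55/6,  P(1/2) = -29/12,  P(5/2) = -61/12,  P(4) = 5/3.
Hence the absolute minimum is -55/6 at w = -1.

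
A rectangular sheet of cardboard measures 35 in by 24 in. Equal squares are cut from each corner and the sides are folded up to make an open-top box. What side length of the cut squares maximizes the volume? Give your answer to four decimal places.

4.6667

With cut size x, the volume is V(x) = x(35 − 2x)(24 − 2x) for 0 < x < 12.
V'(x) = 12x^2 − 236x + 840. Setting V'(x) = 0 gives x ≈ 4.6667 (the root in (0, 12)).
V''(x) = 24x − 236 is negative there, so this is the maximum; V ≈ 1756.7407.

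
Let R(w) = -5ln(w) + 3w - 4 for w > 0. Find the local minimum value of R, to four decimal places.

R'(w) = -5/w + 3 = 0 gives w = 5/3.
R''(w) = 5/w², which is positive for w > 0, so this is a local minimum.
R(5/3) = -5·ln(5/3) + 5 - 4 ≈ -1.5541.

-1.5541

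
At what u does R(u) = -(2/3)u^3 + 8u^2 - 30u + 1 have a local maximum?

Critical points: R'(u) = -2u^2 + 16u - 30 vanishes at u = 3, 5.
Since R''(u) = -4u + 16, we get R''(3) = 4 > 0 ⇒ local minimum; R''(5) = -4 < 0 ⇒ local maximum.
Thus R has its local maximum at u = 5, with value -97/3.

5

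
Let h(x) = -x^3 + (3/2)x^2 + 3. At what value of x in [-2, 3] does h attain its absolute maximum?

h'(x) = -3x^2 + 3x, which vanishes at x = 0 and x = 1.
Evaluating at the critical points and endpoints: h(-2) = 17,  h(0) = 3,  h(1) = 7/2,  h(3) = -21/2.
The maximum over the interval is 17, attained at x = -2.

-2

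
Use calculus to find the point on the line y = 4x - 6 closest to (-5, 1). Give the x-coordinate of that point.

Minimize D(x)^2 = (x + 5)^2 + (4x - 7)^2.
d/dx[D^2] = 2(x + 5) + 2·4·(4x - 7) = 0 ⇒ x = 23/17.
Then y = -10/17 and the distance is √(729/17) ≈ 6.5485.

23/17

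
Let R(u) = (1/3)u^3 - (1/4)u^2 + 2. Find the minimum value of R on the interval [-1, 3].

R'(u) = u^2 - (1/2)u, which vanishes at u = 0 and u = 1/2.
Candidates: R(-1) = 17/12,  R(0) = 2,  R(1/2) = 95/48,  R(3) = 35/4.
The minimum over the interval is 17/12, attained at u = -1.

17/12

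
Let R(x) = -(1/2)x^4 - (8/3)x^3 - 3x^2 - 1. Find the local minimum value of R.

Critical points: R'(x) = -2x^3 - 8x^2 - 6x vanishes at x = -3, -1, 0.
R''(x) = -6x^2 - 16x - 6. R''(-3) = -12 < 0 ⇒ local maximum; R''(-1) = 4 > 0 ⇒ local minimum; R''(0) = -6 < 0 ⇒ local maximum.
Thus R has its local minimum at x = -1, with value -11/6.

-11/6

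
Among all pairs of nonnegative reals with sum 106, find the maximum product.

With x + y = 106, the product is P(x) = x(106 − x).
P'(x) = 106 − 2x = 0 gives x = 53; P'' = −2 < 0, so this is the maximum.
P = 53·53 = 2809.

2809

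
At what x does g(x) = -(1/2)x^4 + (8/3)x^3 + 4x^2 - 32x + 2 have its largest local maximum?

-2

Critical points: g'(x) = -2x^3 + 8x^2 + 8x - 32 vanishes at x = -2, 2, 4.
g''(x) = -6x^2 + 16x + 8. g''(-2) = -48 < 0 ⇒ local maximum; g''(2) = 16 > 0 ⇒ local minimum; g''(4) = -24 < 0 ⇒ local maximum.
Thus g has its largest local maximum at x = -2, with value 158/3.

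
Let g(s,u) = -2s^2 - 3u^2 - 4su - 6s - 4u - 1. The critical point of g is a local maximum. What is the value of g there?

∂g/∂s = -4s - 4u - 6 = 0 and ∂g/∂u = -4s - 6u - 4 = 0, so (s, u) = (-5/2, 1).
The Hessian has g_{ss} = -4, g_{uu} = -6, g_{su} = -4, giving D = 8 > 0 with g_{ss} < 0, so the point is a local maximum.
g(-5/2, 1) = 9/2.

9/2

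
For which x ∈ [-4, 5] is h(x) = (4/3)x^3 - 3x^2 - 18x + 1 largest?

h'(x) = 4x^2 - 6x - 18, which vanishes at x = -3/2 and x = 3.
Evaluating at the critical points and endpoints: h(-4) = -181/3, h(-3/2) = 67/4, h(3) = -44, h(5) = 8/3.
So the maximum is h(-3/2) = 67/4.

-3/2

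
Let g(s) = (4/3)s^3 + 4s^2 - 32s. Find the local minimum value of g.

-112/3

g'(s) = 4s^2 + 8s - 32 = 0 at s = -4, 2.
Second-derivative test with g''(s) = 8s + 8: g''(-4) = -24 < 0 ⇒ local maximum; g''(2) = 24 > 0 ⇒ local minimum.
The local minimum is g(2) = -112/3.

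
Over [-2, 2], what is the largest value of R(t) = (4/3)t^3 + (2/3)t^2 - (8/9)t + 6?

158/9

The derivative is 4t^2 + (4/3)t - 8/9, which vanishes at t = -2/3 and t = 1/3.
Evaluating at the critical points and endpoints: R(-2) = -2/9,  R(-2/3) = 526/81,  R(1/3) = 472/81,  R(2) = 158/9.
Hence the absolute maximum is 158/9 at t = 2.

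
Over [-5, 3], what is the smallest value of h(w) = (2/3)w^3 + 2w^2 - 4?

-112/3

The derivative is 2w^2 + 4w, which vanishes at w = -2 and w = 0.
Candidates: h(-5) = -112/3, h(-2) = -4/3, h(0) = -4, h(3) = 32.
So the minimum is h(-5) = -112/3.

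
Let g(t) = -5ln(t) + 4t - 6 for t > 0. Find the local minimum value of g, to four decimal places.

-2.1157

g'(t) = -5/t + 4 = 0 gives t = 5/4.
g''(t) = 5/t², which is positive for t > 0, so this is a local minimum.
g(5/4) = -5·ln(5/4) + 5 - 6 ≈ -2.1157.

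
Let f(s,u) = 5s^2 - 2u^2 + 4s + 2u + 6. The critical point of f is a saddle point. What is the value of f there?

57/10

∂f/∂s = 10s + 4 = 0 and ∂f/∂u = -4u + 2 = 0, so (s, u) = (-2/5, 1/2).
The Hessian has f_{ss} = 10, f_{uu} = -4, f_{su} = 0, giving D = -40 < 0, so the point is a saddle point.
f(-2/5, 1/2) = 57/10.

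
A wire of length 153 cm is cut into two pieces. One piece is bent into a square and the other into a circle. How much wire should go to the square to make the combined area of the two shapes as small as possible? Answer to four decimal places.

Let x be the length used for the square. Square side x/4; circle radius (153−x)/(2π).
A(x) = (x/4)² + π·((153−x)/(2π))² = x²/16 + (153−x)²/(4π) for 0 ≤ x ≤ 153. A'(x) = x/8 − (153−x)/(2π) = 0 gives x = 4·153/(π+4) ≈ 85.6952.
A'' = 1/8 + 1/(2π) > 0, so this gives the minimum combined area; x ≈ 85.6952 cm to the square.

85.6952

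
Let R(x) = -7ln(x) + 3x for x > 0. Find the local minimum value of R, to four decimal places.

1.0689

R'(x) = -7/x + 3 = 0 gives x = 7/3.
R''(x) = 7/x², which is positive for x > 0, so this is a local minimum.
R(7/3) = -7·ln(7/3) + 7 ≈ 1.0689.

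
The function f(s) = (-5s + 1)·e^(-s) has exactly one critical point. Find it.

f'(s) = (-5)·e^(-s) + (-5s + 1)·(-1)·e^(-s) = (5s - 6)·e^(-s). Since e^(-s) > 0, the only critical point is s = 6/5.
f''(6/5) has the same sign as 5 > 0, so this is a local minimum.
f(6/5) = (-5)·e^(-6/5) ≈ -1.5060.

6/5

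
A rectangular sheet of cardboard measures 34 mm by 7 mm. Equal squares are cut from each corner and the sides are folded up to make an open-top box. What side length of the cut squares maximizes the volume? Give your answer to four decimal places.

1.6506

With cut size x, the volume is V(x) = x(34 − 2x)(7 − 2x) for 0 < x < 3.5.
V'(x) = 12x^2 − 164x + 238. Setting V'(x) = 0 gives x ≈ 1.6506 (the root in (0, 3.5)).
V''(x) = 24x − 164 is negative there, so this is the maximum; V ≈ 187.4235.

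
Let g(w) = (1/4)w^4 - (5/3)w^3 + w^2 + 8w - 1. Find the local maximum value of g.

g'(w) = w^3 - 5w^2 + 2w + 8. Setting g'(w) = 0 gives w ∈ {-1, 2, 4}.
Since g''(w) = 3w^2 - 10w + 2, we get g''(-1) = 15 > 0 ⇒ local minimum; g''(2) = -6 < 0 ⇒ local maximum; g''(4) = 10 > 0 ⇒ local minimum.
So the local maximum value is g(2) = 29/3.

29/3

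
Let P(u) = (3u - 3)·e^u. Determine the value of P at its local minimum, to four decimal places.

-3.0000

P'(u) = 3·e^u + (3u - 3)·1·e^u = (3u)·e^u. Since e^u > 0, the only critical point is u = 0.
P''(0) has the same sign as 3 > 0, so this is a local minimum.
P(0) = (-3)·e^(0) ≈ -3.0000.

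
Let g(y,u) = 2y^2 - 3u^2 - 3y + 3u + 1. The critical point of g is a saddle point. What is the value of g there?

∂g/∂y = 4y - 3 = 0 and ∂g/∂u = -6u + 3 = 0, so (y, u) = (3/4, 1/2).
The Hessian has g_{yy} = 4, g_{uu} = -6, g_{yu} = 0, giving D = -24 < 0, so the point is a saddle point.
g(3/4, 1/2) = 5/8.

5/8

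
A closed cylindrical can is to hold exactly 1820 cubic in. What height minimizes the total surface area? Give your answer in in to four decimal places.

With radius r and height h, πr²h = 1820 so h = 1820/(πr²), and S(r) = 2πr² + 2πrh = 2πr² + 2·1820/r.
S'(r) = 4πr − 2·1820/r² = 0 ⇒ r³ = 1820/(2π), so r ≈ 6.6165 and h = 2r ≈ 13.2331.
S''(r) = 4π + 4·1820/r³ > 0, so this is the minimum; S ≈ 825.2055.

13.2331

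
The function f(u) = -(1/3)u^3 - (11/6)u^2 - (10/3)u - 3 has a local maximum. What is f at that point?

f'(u) = -u^2 - (11/3)u - 10/3. Setting f'(u) = 0 gives u ∈ {-2, -5/3}.
f''(u) = -2u - 11/3. f''(-2) = 1/3 > 0 ⇒ local minimum; f''(-5/3) = -1/3 < 0 ⇒ local maximum.
Thus f has its local maximum at u = -5/3, with value -161/162.

-161/162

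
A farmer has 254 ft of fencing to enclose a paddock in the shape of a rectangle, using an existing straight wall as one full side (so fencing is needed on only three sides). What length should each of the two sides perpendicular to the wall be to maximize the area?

127/2

Let the sides perpendicular to the wall have length x and the parallel side y, so 2x + y = 254 and the area is A = xy = x(254 − 2x).
A'(x) = 254 − 4x = 0 gives x = 127/2, and A''(x) = −4 < 0 confirms a maximum.
Then y = 254 − 2·127/2 = 127 and A = 16129/2.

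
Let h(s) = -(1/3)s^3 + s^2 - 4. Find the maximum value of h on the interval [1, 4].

Differentiating, h'(s) = -s^2 + 2s; whose only zero in [1, 4] is s = 2.
Compare values at every candidate in [1, 4]: h(1) = -10/3; h(2) = -8/3; h(4) = -28/3.
So the maximum is h(2) = -8/3.

-8/3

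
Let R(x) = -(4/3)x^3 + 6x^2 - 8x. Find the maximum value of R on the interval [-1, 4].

R'(x) = -4x^2 + 12x - 8, which vanishes at x = 1 and x = 2.
Evaluating at the critical points and endpoints: R(-1) = 46/3; R(1) = -10/3; R(2) = -8/3; R(4) = -64/3.
The maximum over the interval is 46/3, attained at x = -1.

46/3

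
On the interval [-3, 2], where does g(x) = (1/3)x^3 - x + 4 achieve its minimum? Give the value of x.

g'(x) = x^2 - 1, which vanishes at x = -1 and x = 1.
Candidates: g(-3) = -2,  g(-1) = 14/3,  g(1) = 10/3,  g(2) = 14/3.
Hence the absolute minimum is -2 at x = -3.

-3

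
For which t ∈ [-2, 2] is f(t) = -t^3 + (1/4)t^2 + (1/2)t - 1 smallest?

2

The derivative is -3t^2 + (1/2)t + 1/2, which vanishes at t = -1/3 and t = 1/2.
Compare values at every candidate in [-2, 2]: f(-2) = 7,  f(-1/3) = -119/108,  f(1/2) = -13/16,  f(2) = -7.
So the minimum is f(2) = -7.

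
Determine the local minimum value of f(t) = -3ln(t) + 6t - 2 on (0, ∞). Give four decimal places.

3.0794

f'(t) = -3/t + 6 = 0 gives t = 1/2.
f''(t) = 3/t², which is positive for t > 0, so this is a local minimum.
f(1/2) = -3·ln(1/2) + 3 - 2 ≈ 3.0794.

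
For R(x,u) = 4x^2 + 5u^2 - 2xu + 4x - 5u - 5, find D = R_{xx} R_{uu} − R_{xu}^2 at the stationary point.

∂R/∂x = 8x - 2u + 4 = 0 and ∂R/∂u = -2x + 10u - 5 = 0, so (x, u) = (-15/38, 8/19).
The Hessian has R_{xx} = 8, R_{uu} = 10, R_{xu} = -2, giving D = 76 > 0 with R_{xx} > 0, so the point is a local minimum.
D = (8)·(10) − (-2)^2 = 76.

76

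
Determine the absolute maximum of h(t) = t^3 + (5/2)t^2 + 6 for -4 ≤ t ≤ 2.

h'(t) = 3t^2 + 5t, which vanishes at t = -5/3 and t = 0.
Candidates: h(-4) = -18,  h(-5/3) = 449/54,  h(0) = 6,  h(2) = 24.
Hence the absolute maximum is 24 at t = 2.

24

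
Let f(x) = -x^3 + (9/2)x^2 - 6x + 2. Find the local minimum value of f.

-1/2

f'(x) = -3x^2 + 9x - 6 = 0 at x = 1, 2.
f''(x) = -6x + 9. f''(1) = 3 > 0 ⇒ local minimum; f''(2) = -3 < 0 ⇒ local maximum.
So the local minimum value is f(1) = -1/2.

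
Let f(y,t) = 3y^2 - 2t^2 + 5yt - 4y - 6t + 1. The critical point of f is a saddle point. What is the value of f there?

∂f/∂y = 6y + 5t - 4 = 0 and ∂f/∂t = 5y - 4t - 6 = 0, so (y, t) = (46/49, -16/49).
The Hessian has f_{yy} = 6, f_{tt} = -4, f_{yt} = 5, giving D = -49 < 0, so the point is a saddle point.
f(46/49, -16/49) = 5/49.

5/49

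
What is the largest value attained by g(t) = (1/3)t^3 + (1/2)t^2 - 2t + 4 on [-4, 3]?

Differentiating, g'(t) = t^2 + t - 2; which vanishes at t = -2 and t = 1.
Evaluating at the critical points and endpoints: g(-4) = -4/3; g(-2) = 22/3; g(1) = 17/6; g(3) = 23/2.
Hence the absolute maximum is 23/2 at t = 3.

23/2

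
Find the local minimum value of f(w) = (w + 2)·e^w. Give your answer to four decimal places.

Differentiating with the product rule gives f'(w) = (w + 3)·e^w. Since e^w > 0, the only critical point is w = -3.
f''(-3) has the same sign as 1 > 0, so this is a local minimum.
f(-3) = (-1)·e^(-3) ≈ -0.0498.

-0.0498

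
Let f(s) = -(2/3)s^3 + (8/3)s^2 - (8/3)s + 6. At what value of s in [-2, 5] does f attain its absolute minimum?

5

f'(s) = -2s^2 + (16/3)s - 8/3, which vanishes at s = 2/3 and s = 2.
Candidates: f(-2) = 82/3, f(2/3) = 422/81, f(2) = 6, f(5) = -24.
Hence the absolute minimum is -24 at s = 5.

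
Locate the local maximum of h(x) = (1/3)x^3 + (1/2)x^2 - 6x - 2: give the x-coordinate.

-3

h'(x) = x^2 + x - 6 = 0 at x = -3, 2.
Second-derivative test with h''(x) = 2x + 1: h''(-3) = -5 < 0 ⇒ local maximum; h''(2) = 5 > 0 ⇒ local minimum.
The local maximum is h(-3) = 23/2.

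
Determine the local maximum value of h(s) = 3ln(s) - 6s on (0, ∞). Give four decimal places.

h'(s) = 3/s − 6 = 0 gives s = 1/2.
h''(s) = -3/s², which is negative for s > 0, so this is a local maximum.
h(1/2) = 3·ln(1/2) - 3 ≈ -5.0794.

-5.0794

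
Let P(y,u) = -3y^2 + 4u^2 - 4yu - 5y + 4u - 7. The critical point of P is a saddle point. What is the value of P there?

∂P/∂y = -6y - 4u - 5 = 0 and ∂P/∂u = -4y + 8u + 4 = 0, so (y, u) = (-3/8, -11/16).
The Hessian has P_{yy} = -6, P_{uu} = 8, P_{yu} = -4, giving D = -64 < 0, so the point is a saddle point.
P(-3/8, -11/16) = -119/16.

-119/16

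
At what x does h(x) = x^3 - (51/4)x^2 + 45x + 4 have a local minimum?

Critical points: h'(x) = 3x^2 - (51/2)x + 45 vanishes at x = 5/2, 6.
Second-derivative test with h''(x) = 6x - 51/2: h''(5/2) = -21/2 < 0 ⇒ local maximum; h''(6) = 21/2 > 0 ⇒ local minimum.
Thus h has its local minimum at x = 6, with value 31.

6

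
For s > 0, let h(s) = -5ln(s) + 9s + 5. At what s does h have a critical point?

5/9

h'(s) = -5/s + 9 = 0 gives s = 5/9.
h''(s) = 5/s², which is positive for s > 0, so this is a local minimum.
h(5/9) = -5·ln(5/9) + 5 + 5 ≈ 12.9389.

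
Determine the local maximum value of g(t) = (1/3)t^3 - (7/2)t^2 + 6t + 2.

29/6

g'(t) = t^2 - 7t + 6 = 0 at t = 1, 6.
g''(t) = 2t - 7. g''(1) = -5 < 0 ⇒ local maximum; g''(6) = 5 > 0 ⇒ local minimum.
The local maximum is g(1) = 29/6.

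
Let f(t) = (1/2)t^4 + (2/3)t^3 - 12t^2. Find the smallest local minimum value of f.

-320/3

f'(t) = 2t^3 + 2t^2 - 24t = 0 at t = -4, 0, 3.
Second-derivative test with f''(t) = 6t^2 + 4t - 24: f''(-4) = 56 > 0 ⇒ local minimum; f''(0) = -24 < 0 ⇒ local maximum; f''(3) = 42 > 0 ⇒ local minimum.
So the smallest local minimum value is f(-4) = -320/3.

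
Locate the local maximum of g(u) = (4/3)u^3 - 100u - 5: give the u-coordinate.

Critical points: g'(u) = 4u^2 - 100 vanishes at u = -5, 5.
Second-derivative test with g''(u) = 8u: g''(-5) = -40 < 0 ⇒ local maximum; g''(5) = 40 > 0 ⇒ local minimum.
Thus g has its local maximum at u = -5, with value 985/3.

-5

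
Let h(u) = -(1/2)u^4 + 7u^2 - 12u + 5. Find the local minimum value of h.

h'(u) = -2u^3 + 14u - 12. Setting h'(u) = 0 gives u ∈ {-3, 1, 2}.
Second-derivative test with h''(u) = -6u^2 + 14: h''(-3) = -40 < 0 ⇒ local maximum; h''(1) = 8 > 0 ⇒ local minimum; h''(2) = -10 < 0 ⇒ local maximum.
Thus h has its local minimum at u = 1, with value -1/2.

-1/2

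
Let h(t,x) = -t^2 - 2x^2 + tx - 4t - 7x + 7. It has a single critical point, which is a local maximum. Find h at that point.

∂h/∂t = -2t + x - 4 = 0 and ∂h/∂x = t - 4x - 7 = 0, so (t, x) = (-23/7, -18/7).
The Hessian has h_{tt} = -2, h_{xx} = -4, h_{tx} = 1, giving D = 7 > 0 with h_{tt} < 0, so the point is a local maximum.
h(-23/7, -18/7) = 158/7.

158/7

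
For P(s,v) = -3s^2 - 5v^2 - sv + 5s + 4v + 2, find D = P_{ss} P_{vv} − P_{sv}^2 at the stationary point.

∂P/∂s = -6s - v + 5 = 0 and ∂P/∂v = -s - 10v + 4 = 0, so (s, v) = (46/59, 19/59).
The Hessian has P_{ss} = -6, P_{vv} = -10, P_{sv} = -1, giving D = 59 > 0 with P_{ss} < 0, so the point is a local maximum.
D = (-6)·(-10) − (-1)^2 = 59.

59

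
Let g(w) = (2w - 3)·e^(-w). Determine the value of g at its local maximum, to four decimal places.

0.1642

By the product rule, g'(w) = (-2w + 5)·e^(-w). Since e^(-w) > 0, the only critical point is w = 5/2.
g''(5/2) has the same sign as -2 < 0, so this is a local maximum.
g(5/2) = (2)·e^(-5/2) ≈ 0.1642.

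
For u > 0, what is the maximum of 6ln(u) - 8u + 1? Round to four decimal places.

g'(u) = 6/u − 8 = 0 gives u = 3/4.
g''(u) = -6/u², which is negative for u > 0, so this is a local maximum.
g(3/4) = 6·ln(3/4) - 6 + 1 ≈ -6.7261.

-6.7261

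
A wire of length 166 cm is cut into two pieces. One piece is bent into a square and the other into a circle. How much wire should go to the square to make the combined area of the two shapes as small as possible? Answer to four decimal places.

Let x be the length used for the square. Square side x/4; circle radius (166−x)/(2π).
A(x) = (x/4)² + π·((166−x)/(2π))² = x²/16 + (166−x)²/(4π) for 0 ≤ x ≤ 166. A'(x) = x/8 − (166−x)/(2π) = 0 gives x = 4·166/(π+4) ≈ 92.9765.
A'' = 1/8 + 1/(2π) > 0, so this gives the minimum combined area; x ≈ 92.9765 cm to the square.

92.9765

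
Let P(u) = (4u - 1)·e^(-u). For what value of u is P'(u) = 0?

P'(u) = 4·e^(-u) + (4u - 1)·(-1)·e^(-u) = (-4u + 5)·e^(-u). Since e^(-u) > 0, the only critical point is u = 5/4.
P''(5/4) has the same sign as -4 < 0, so this is a local maximum.
P(5/4) = (4)·e^(-5/4) ≈ 1.1460.

5/4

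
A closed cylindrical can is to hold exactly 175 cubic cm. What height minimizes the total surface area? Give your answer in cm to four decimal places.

With radius r and height h, πr²h = 175 so h = 175/(πr²), and S(r) = 2πr² + 2πrh = 2πr² + 2·175/r.
S'(r) = 4πr − 2·175/r² = 0 ⇒ r³ = 175/(2π), so r ≈ 3.0312 and h = 2r ≈ 6.0625.
S''(r) = 4π + 4·175/r³ > 0, so this is the minimum; S ≈ 173.1968.

6.0625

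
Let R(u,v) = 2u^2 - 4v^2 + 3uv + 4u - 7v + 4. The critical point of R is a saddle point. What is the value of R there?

∂R/∂u = 4u + 3v + 4 = 0 and ∂R/∂v = 3u - 8v - 7 = 0, so (u, v) = (-11/41, -40/41).
The Hessian has R_{uu} = 4, R_{vv} = -8, R_{uv} = 3, giving D = -41 < 0, so the point is a saddle point.
R(-11/41, -40/41) = 282/41.

282/41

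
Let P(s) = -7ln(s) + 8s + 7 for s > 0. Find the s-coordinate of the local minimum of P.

7/8

P'(s) = -7/s + 8 = 0 gives s = 7/8.
P''(s) = 7/s², which is positive for s > 0, so this is a local minimum.
P(7/8) = -7·ln(7/8) + 7 + 7 ≈ 14.9347.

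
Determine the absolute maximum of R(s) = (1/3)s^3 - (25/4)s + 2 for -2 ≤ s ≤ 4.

Differentiating, R'(s) = s^2 - 25/4; whose only zero in [-2, 4] is s = 5/2.
Evaluating at the critical points and endpoints: R(-2) = 71/6; R(5/2) = -101/12; R(4) = -5/3.
So the maximum is R(-2) = 71/6.

71/6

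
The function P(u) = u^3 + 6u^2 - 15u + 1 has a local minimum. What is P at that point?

P'(u) = 3u^2 + 12u - 15. Setting P'(u) = 0 gives u ∈ {-5, 1}.
Since P''(u) = 6u + 12, we get P''(-5) = -18 < 0 ⇒ local maximum; P''(1) = 18 > 0 ⇒ local minimum.
So the local minimum value is P(1) = -7.

-7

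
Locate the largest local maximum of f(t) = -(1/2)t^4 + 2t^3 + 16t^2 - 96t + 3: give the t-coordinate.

-4

Critical points: f'(t) = -2t^3 + 6t^2 + 32t - 96 vanishes at t = -4, 3, 4.
Since f''(t) = -6t^2 + 12t + 32, we get f''(-4) = -112 < 0 ⇒ local maximum; f''(3) = 14 > 0 ⇒ local minimum; f''(4) = -16 < 0 ⇒ local maximum.
Thus f has its largest local maximum at t = -4, with value 387.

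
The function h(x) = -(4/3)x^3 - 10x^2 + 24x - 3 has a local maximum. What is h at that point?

29/3

h'(x) = -4x^2 - 20x + 24 = 0 at x = -6, 1.
Since h''(x) = -8x - 20, we get h''(-6) = 28 > 0 ⇒ local minimum; h''(1) = -28 < 0 ⇒ local maximum.
So the local maximum value is h(1) = 29/3.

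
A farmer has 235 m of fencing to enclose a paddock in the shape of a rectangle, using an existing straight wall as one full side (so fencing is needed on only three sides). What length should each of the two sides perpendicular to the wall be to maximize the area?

Let the sides perpendicular to the wall have length x and the parallel side y, so 2x + y = 235 and the area is A = xy = x(235 − 2x).
A'(x) = 235 − 4x = 0 gives x = 235/4, and A''(x) = −4 < 0 confirms a maximum.
Then y = 235 − 2·235/4 = 235/2 and A = 55225/8.

235/4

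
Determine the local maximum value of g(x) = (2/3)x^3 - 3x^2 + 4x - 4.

-7/3

Critical points: g'(x) = 2x^2 - 6x + 4 vanishes at x = 1, 2.
Second-derivative test with g''(x) = 4x - 6: g''(1) = -2 < 0 ⇒ local maximum; g''(2) = 2 > 0 ⇒ local minimum.
Thus g has its local maximum at x = 1, with value -7/3.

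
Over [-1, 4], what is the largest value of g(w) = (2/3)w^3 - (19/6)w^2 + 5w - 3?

9

The derivative is 2w^2 - (19/3)w + 5, which vanishes at w = 3/2 and w = 5/3.
Candidates: g(-1) = -71/6, g(3/2) = -3/8, g(5/3) = -61/162, g(4) = 9.
So the maximum is g(4) = 9.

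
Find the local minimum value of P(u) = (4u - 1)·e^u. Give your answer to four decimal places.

P'(u) = 4·e^u + (4u - 1)·1·e^u = (4u + 3)·e^u. Since e^u > 0, the only critical point is u = -3/4.
P''(-3/4) has the same sign as 4 > 0, so this is a local minimum.
P(-3/4) = (-4)·e^(-3/4) ≈ -1.8895.

-1.8895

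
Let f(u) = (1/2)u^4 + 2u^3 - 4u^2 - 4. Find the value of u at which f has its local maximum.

f'(u) = 2u^3 + 6u^2 - 8u = 0 at u = -4, 0, 1.
f''(u) = 6u^2 + 12u - 8. f''(-4) = 40 > 0 ⇒ local minimum; f''(0) = -8 < 0 ⇒ local maximum; f''(1) = 10 > 0 ⇒ local minimum.
Thus f has its local maximum at u = 0, with value -4.

0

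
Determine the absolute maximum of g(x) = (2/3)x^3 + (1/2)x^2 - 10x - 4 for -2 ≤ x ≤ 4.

g'(x) = 2x^2 + x - 10, whose only zero in [-2, 4] is x = 2.
Candidates: g(-2) = 38/3; g(2) = -50/3; g(4) = 20/3.
The maximum over the interval is 38/3, attained at x = -2.

38/3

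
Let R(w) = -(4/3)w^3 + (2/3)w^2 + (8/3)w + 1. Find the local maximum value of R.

R'(w) = -4w^2 + (4/3)w + 8/3. Setting R'(w) = 0 gives w ∈ {-2/3, 1}.
Since R''(w) = -8w + 4/3, we get R''(-2/3) = 20/3 > 0 ⇒ local minimum; R''(1) = -20/3 < 0 ⇒ local maximum.
Thus R has its local maximum at w = 1, with value 3.

3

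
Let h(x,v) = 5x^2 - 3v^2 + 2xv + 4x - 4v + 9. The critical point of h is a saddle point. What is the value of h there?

10

∂h/∂x = 10x + 2v + 4 = 0 and ∂h/∂v = 2x - 6v - 4 = 0, so (x, v) = (-1/4, -3/4).
The Hessian has h_{xx} = 10, h_{vv} = -6, h_{xv} = 2, giving D = -64 < 0, so the point is a saddle point.
h(-1/4, -3/4) = 10.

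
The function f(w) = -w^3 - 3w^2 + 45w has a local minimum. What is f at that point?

f'(w) = -3w^2 - 6w + 45 = 0 at w = -5, 3.
Since f''(w) = -6w - 6, we get f''(-5) = 24 > 0 ⇒ local minimum; f''(3) = -24 < 0 ⇒ local maximum.
The local minimum is f(-5) = -175.

-175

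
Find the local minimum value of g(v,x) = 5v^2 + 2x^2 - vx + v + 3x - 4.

-206/39

∂g/∂v = 10v - x + 1 = 0 and ∂g/∂x = -v + 4x + 3 = 0, so (v, x) = (-7/39, -31/39).
The Hessian has g_{vv} = 10, g_{xx} = 4, g_{vx} = -1, giving D = 39 > 0 with g_{vv} > 0, so the point is a local minimum.
g(-7/39, -31/39) = -206/39.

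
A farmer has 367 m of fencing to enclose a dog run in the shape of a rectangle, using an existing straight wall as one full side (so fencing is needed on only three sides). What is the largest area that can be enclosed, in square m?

134689/8

Let the sides perpendicular to the wall have length x and the parallel side y, so 2x + y = 367 and the area is A = xy = x(367 − 2x).
A'(x) = 367 − 4x = 0 gives x = 367/4, and A''(x) = −4 < 0 confirms a maximum.
Then y = 367 − 2·367/4 = 367/2 and A = 134689/8.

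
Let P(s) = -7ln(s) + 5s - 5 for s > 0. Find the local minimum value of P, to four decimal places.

-0.3553

P'(s) = -7/s + 5 = 0 gives s = 7/5.
P''(s) = 7/s², which is positive for s > 0, so this is a local minimum.
P(7/5) = -7·ln(7/5) + 7 - 5 ≈ -0.3553.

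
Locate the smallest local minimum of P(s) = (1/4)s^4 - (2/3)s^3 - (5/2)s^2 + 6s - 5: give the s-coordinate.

Critical points: P'(s) = s^3 - 2s^2 - 5s + 6 vanishes at s = -2, 1, 3.
Second-derivative test with P''(s) = 3s^2 - 4s - 5: P''(-2) = 15 > 0 ⇒ local minimum; P''(1) = -6 < 0 ⇒ local maximum; P''(3) = 10 > 0 ⇒ local minimum.
The smallest local minimum is P(-2) = -53/3.

-2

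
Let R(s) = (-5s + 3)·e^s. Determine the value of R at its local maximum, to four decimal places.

By the product rule, R'(s) = (-5s - 2)·e^s. Since e^s > 0, the only critical point is s = -2/5.
R''(-2/5) has the same sign as -5 < 0, so this is a local maximum.
R(-2/5) = (5)·e^(-2/5) ≈ 3.3516.

3.3516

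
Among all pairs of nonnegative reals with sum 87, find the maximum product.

With x + y = 87, the product is P(x) = x(87 − x).
P'(x) = 87 − 2x = 0 gives x = 87/2; P'' = −2 < 0, so this is the maximum.
P = 87/2·87/2 = 7569/4.

7569/4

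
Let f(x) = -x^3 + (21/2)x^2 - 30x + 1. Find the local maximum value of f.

-23/2

Critical points: f'(x) = -3x^2 + 21x - 30 vanishes at x = 2, 5.
Second-derivative test with f''(x) = -6x + 21: f''(2) = 9 > 0 ⇒ local minimum; f''(5) = -9 < 0 ⇒ local maximum.
The local maximum is f(5) = -23/2.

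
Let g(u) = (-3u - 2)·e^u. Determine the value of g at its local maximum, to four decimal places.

Differentiating with the product rule gives g'(u) = (-3u - 5)·e^u. Since e^u > 0, the only critical point is u = -5/3.
g''(-5/3) has the same sign as -3 < 0, so this is a local maximum.
g(-5/3) = (3)·e^(-5/3) ≈ 0.5666.

0.5666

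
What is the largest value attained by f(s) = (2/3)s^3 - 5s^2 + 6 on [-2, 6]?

6

The derivative is 2s^2 - 10s, which vanishes at s = 0 and s = 5.
Evaluating at the critical points and endpoints: f(-2) = -58/3,  f(0) = 6,  f(5) = -107/3,  f(6) = -30.
Hence the absolute maximum is 6 at s = 0.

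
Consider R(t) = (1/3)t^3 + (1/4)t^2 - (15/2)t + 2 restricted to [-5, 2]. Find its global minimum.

The derivative is t^2 + (1/2)t - 15/2, whose only zero in [-5, 2] is t = -3.
Candidates: R(-5) = 49/12; R(-3) = 71/4; R(2) = -28/3.
Hence the absolute minimum is -28/3 at t = 2.

-28/3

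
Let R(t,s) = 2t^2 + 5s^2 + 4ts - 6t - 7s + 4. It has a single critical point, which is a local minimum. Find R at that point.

-7/12

∂R/∂t = 4t + 4s - 6 = 0 and ∂R/∂s = 4t + 10s - 7 = 0, so (t, s) = (4/3, 1/6).
The Hessian has R_{tt} = 4, R_{ss} = 10, R_{ts} = 4, giving D = 24 > 0 with R_{tt} > 0, so the point is a local minimum.
R(4/3, 1/6) = -7/12.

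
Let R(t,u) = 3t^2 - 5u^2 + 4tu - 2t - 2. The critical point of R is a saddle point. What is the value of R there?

-43/19

∂R/∂t = 6t + 4u - 2 = 0 and ∂R/∂u = 4t - 10u = 0, so (t, u) = (5/19, 2/19).
The Hessian has R_{tt} = 6, R_{uu} = -10, R_{tu} = 4, giving D = -76 < 0, so the point is a saddle point.
R(5/19, 2/19) = -43/19.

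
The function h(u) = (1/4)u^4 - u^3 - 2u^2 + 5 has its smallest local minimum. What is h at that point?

Critical points: h'(u) = u^3 - 3u^2 - 4u vanishes at u = -1, 0, 4.
Since h''(u) = 3u^2 - 6u - 4, we get h''(-1) = 5 > 0 ⇒ local minimum; h''(0) = -4 < 0 ⇒ local maximum; h''(4) = 20 > 0 ⇒ local minimum.
The smallest local minimum is h(4) = -27.

-27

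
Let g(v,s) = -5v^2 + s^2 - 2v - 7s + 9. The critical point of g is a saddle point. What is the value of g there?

-61/20

∂g/∂v = -10v - 2 = 0 and ∂g/∂s = 2s - 7 = 0, so (v, s) = (-1/5, 7/2).
The Hessian has g_{vv} = -10, g_{ss} = 2, g_{vs} = 0, giving D = -20 < 0, so the point is a saddle point.
g(-1/5, 7/2) = -61/20.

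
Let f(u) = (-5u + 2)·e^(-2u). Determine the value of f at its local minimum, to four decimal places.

-0.4132

f'(u) = (-5)·e^(-2u) + (-5u + 2)·(-2)·e^(-2u) = (10u - 9)·e^(-2u). Since e^(-2u) > 0, the only critical point is u = 9/10.
f''(9/10) has the same sign as 10 > 0, so this is a local minimum.
f(9/10) = (-5/2)·e^(-9/5) ≈ -0.4132.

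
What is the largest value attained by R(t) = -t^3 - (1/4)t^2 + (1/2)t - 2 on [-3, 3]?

85/4

R'(t) = -3t^2 - (1/2)t + 1/2, which vanishes at t = -1/2 and t = 1/3.
Candidates: R(-3) = 85/4,  R(-1/2) = -35/16,  R(1/3) = -205/108,  R(3) = -119/4.
Hence the absolute maximum is 85/4 at t = -3.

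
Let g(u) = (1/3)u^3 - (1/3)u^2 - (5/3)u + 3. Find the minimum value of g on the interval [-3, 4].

g'(u) = u^2 - (2/3)u - 5/3, which vanishes at u = -1 and u = 5/3.
Evaluating at the critical points and endpoints: g(-3) = -4, g(-1) = 4, g(5/3) = 68/81, g(4) = 37/3.
So the minimum is g(-3) = -4.

-4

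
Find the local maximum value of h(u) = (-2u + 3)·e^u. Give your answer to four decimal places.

3.2974

Differentiating with the product rule gives h'(u) = (-2u + 1)·e^u. Since e^u > 0, the only critical point is u = 1/2.
h''(1/2) has the same sign as -2 < 0, so this is a local maximum.
h(1/2) = (2)·e^(1/2) ≈ 3.2974.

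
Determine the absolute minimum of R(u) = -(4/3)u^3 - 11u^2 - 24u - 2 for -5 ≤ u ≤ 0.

R'(u) = -4u^2 - 22u - 24, which vanishes at u = -4 and u = -3/2.
Candidates: R(-5) = 29/3,  R(-4) = 10/3,  R(-3/2) = 55/4,  R(0) = -2.
Hence the absolute minimum is -2 at u = 0.

-2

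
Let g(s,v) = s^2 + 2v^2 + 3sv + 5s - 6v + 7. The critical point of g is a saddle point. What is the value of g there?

183

∂g/∂s = 2s + 3v + 5 = 0 and ∂g/∂v = 3s + 4v - 6 = 0, so (s, v) = (38, -27).
The Hessian has g_{ss} = 2, g_{vv} = 4, g_{sv} = 3, giving D = -1 < 0, so the point is a saddle point.
g(38, -27) = 183.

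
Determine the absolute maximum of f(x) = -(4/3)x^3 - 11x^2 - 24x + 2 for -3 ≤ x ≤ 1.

71/4

Differentiating, f'(x) = -4x^2 - 22x - 24; whose only zero in [-3, 1] is x = -3/2.
Evaluating at the critical points and endpoints: f(-3) = 11,  f(-3/2) = 71/4,  f(1) = -103/3.
The maximum over the interval is 71/4, attained at x = -3/2.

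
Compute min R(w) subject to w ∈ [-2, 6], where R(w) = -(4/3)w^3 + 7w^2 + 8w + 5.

35/12

Differentiating, R'(w) = -4w^2 + 14w + 8; which vanishes at w = -1/2 and w = 4.
Compare values at every candidate in [-2, 6]: R(-2) = 83/3, R(-1/2) = 35/12, R(4) = 191/3, R(6) = 17.
So the minimum is R(-1/2) = 35/12.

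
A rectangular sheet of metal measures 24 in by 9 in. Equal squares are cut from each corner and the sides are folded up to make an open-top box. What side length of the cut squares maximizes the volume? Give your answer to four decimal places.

With cut size x, the volume is V(x) = x(24 − 2x)(9 − 2x) for 0 < x < 4.5.
V'(x) = 12x^2 − 132x + 216. Setting V'(x) = 0 gives x ≈ 2.0000 (the root in (0, 4.5)).
V''(x) = 24x − 132 is negative there, so this is the maximum; V ≈ 200.0000.

2.0000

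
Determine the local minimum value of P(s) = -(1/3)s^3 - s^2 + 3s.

P'(s) = -s^2 - 2s + 3 = 0 at s = -3, 1.
P''(s) = -2s - 2. P''(-3) = 4 > 0 ⇒ local minimum; P''(1) = -4 < 0 ⇒ local maximum.
So the local minimum value is P(-3) = -9.

-9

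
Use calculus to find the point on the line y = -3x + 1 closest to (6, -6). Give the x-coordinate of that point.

Minimize D(x)^2 = (x - 6)^2 + (-3x + 7)^2.
d/dx[D^2] = 2(x - 6) + 2·(-3)·(-3x + 7) = 0 ⇒ x = 27/10.
Then y = -71/10 and the distance is √(121/10) ≈ 3.4785.

27/10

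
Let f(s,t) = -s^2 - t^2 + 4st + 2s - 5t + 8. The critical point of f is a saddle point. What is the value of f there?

107/12

∂f/∂s = -2s + 4t + 2 = 0 and ∂f/∂t = 4s - 2t - 5 = 0, so (s, t) = (4/3, 1/6).
The Hessian has f_{ss} = -2, f_{tt} = -2, f_{st} = 4, giving D = -12 < 0, so the point is a saddle point.
f(4/3, 1/6) = 107/12.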